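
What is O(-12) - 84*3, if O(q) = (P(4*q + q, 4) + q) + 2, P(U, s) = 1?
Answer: -261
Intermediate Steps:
O(q) = 3 + q (O(q) = (1 + q) + 2 = 3 + q)
O(-12) - 84*3 = (3 - 12) - 84*3 = -9 - 252 = -261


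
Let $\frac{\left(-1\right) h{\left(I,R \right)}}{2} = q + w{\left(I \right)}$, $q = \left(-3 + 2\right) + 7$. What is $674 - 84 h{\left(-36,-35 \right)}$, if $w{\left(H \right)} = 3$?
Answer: $2186$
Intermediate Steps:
$q = 6$ ($q = -1 + 7 = 6$)
$h{\left(I,R \right)} = -18$ ($h{\left(I,R \right)} = - 2 \left(6 + 3\right) = \left(-2\right) 9 = -18$)
$674 - 84 h{\left(-36,-35 \right)} = 674 - -1512 = 674 + 1512 = 2186$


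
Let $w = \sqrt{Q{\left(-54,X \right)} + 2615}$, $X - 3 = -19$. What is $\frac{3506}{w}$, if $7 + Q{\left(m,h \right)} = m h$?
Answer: $\frac{1753 \sqrt{217}}{434} \approx 59.501$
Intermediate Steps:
$X = -16$ ($X = 3 - 19 = -16$)
$Q{\left(m,h \right)} = -7 + h m$ ($Q{\left(m,h \right)} = -7 + m h = -7 + h m$)
$w = 4 \sqrt{217}$ ($w = \sqrt{\left(-7 - -864\right) + 2615} = \sqrt{\left(-7 + 864\right) + 2615} = \sqrt{857 + 2615} = \sqrt{3472} = 4 \sqrt{217} \approx 58.924$)
$\frac{3506}{w} = \frac{3506}{4 \sqrt{217}} = 3506 \frac{\sqrt{217}}{868} = \frac{1753 \sqrt{217}}{434}$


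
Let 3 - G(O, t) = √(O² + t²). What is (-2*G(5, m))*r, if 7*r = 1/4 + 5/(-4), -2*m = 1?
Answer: 6/7 - √101/7 ≈ -0.57855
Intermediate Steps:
m = -½ (m = -½*1 = -½ ≈ -0.50000)
r = -⅐ (r = (1/4 + 5/(-4))/7 = (1*(¼) + 5*(-¼))/7 = (¼ - 5/4)/7 = (⅐)*(-1) = -⅐ ≈ -0.14286)
G(O, t) = 3 - √(O² + t²)
(-2*G(5, m))*r = -2*(3 - √(5² + (-½)²))*(-⅐) = -2*(3 - √(25 + ¼))*(-⅐) = -2*(3 - √(101/4))*(-⅐) = -2*(3 - √101/2)*(-⅐) = (-6 + √101)*(-⅐) = 6/7 - √101/7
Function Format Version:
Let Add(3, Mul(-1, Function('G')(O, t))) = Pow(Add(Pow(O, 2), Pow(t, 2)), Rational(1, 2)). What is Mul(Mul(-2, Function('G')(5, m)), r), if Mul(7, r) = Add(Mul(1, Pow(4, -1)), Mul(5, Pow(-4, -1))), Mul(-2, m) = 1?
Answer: Add(Rational(6, 7), Mul(Rational(-1, 7), Pow(101, Rational(1, 2)))) ≈ -0.57855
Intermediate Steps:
m = Rational(-1, 2) (m = Mul(Rational(-1, 2), 1) = Rational(-1, 2) ≈ -0.50000)
r = Rational(-1, 7) (r = Mul(Rational(1, 7), Add(Mul(1, Pow(4, -1)), Mul(5, Pow(-4, -1)))) = Mul(Rational(1, 7), Add(Mul(1, Rational(1, 4)), Mul(5, Rational(-1, 4)))) = Mul(Rational(1, 7), Add(Rational(1, 4), Rational(-5, 4))) = Mul(Rational(1, 7), -1) = Rational(-1, 7) ≈ -0.14286)
Function('G')(O, t) = Add(3, Mul(-1, Pow(Add(Pow(O, 2), Pow(t, 2)), Rational(1, 2))))
Mul(Mul(-2, Function('G')(5, m)), r) = Mul(Mul(-2, Add(3, Mul(-1, Pow(Add(Pow(5, 2), Pow(Rational(-1, 2), 2)), Rational(1, 2))))), Rational(-1, 7)) = Mul(Mul(-2, Add(3, Mul(-1, Pow(Add(25, Rational(1, 4)), Rational(1, 2))))), Rational(-1, 7)) = Mul(Mul(-2, Add(3, Mul(-1, Pow(Rational(101, 4), Rational(1, 2))))), Rational(-1, 7)) = Mul(Mul(-2, Add(3, Mul(-1, Mul(Rational(1, 2), Pow(101, Rational(1, 2)))))), Rational(-1, 7)) = Mul(Mul(-2, Add(3, Mul(Rational(-1, 2), Pow(101, Rational(1, 2))))), Rational(-1, 7)) = Mul(Add(-6, Pow(101, Rational(1, 2))), Rational(-1, 7)) = Add(Rational(6, 7), Mul(Rational(-1, 7), Pow(101, Rational(1, 2))))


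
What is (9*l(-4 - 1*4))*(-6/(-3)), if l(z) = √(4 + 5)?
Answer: 54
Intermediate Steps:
l(z) = 3 (l(z) = √9 = 3)
(9*l(-4 - 1*4))*(-6/(-3)) = (9*3)*(-6/(-3)) = 27*(-6*(-⅓)) = 27*2 = 54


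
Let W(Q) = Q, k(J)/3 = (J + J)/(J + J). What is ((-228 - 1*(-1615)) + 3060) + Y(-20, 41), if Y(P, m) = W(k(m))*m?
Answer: 4570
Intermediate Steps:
k(J) = 3 (k(J) = 3*((J + J)/(J + J)) = 3*((2*J)/((2*J))) = 3*((2*J)*(1/(2*J))) = 3*1 = 3)
Y(P, m) = 3*m
((-228 - 1*(-1615)) + 3060) + Y(-20, 41) = ((-228 - 1*(-1615)) + 3060) + 3*41 = ((-228 + 1615) + 3060) + 123 = (1387 + 3060) + 123 = 4447 + 123 = 4570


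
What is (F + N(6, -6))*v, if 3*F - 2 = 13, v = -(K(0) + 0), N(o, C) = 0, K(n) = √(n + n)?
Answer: 0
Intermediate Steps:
K(n) = √2*√n (K(n) = √(2*n) = √2*√n)
v = 0 (v = -(√2*√0 + 0) = -(√2*0 + 0) = -(0 + 0) = -1*0 = 0)
F = 5 (F = ⅔ + (⅓)*13 = ⅔ + 13/3 = 5)
(F + N(6, -6))*v = (5 + 0)*0 = 5*0 = 0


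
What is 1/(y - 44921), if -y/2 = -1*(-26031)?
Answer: -1/96983 ≈ -1.0311e-5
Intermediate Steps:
y = -52062 (y = -(-2)*(-26031) = -2*26031 = -52062)
1/(y - 44921) = 1/(-52062 - 44921) = 1/(-96983) = -1/96983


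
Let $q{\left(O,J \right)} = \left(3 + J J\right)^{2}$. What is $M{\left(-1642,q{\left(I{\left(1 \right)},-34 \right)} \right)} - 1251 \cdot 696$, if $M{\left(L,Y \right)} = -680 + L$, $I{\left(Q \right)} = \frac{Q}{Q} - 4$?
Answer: $-873018$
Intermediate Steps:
$I{\left(Q \right)} = -3$ ($I{\left(Q \right)} = 1 - 4 = -3$)
$q{\left(O,J \right)} = \left(3 + J^{2}\right)^{2}$
$M{\left(-1642,q{\left(I{\left(1 \right)},-34 \right)} \right)} - 1251 \cdot 696 = \left(-680 - 1642\right) - 1251 \cdot 696 = -2322 - 870696 = -873018$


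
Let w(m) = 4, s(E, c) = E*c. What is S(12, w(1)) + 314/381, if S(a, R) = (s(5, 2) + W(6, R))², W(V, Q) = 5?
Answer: 86039/381 ≈ 225.82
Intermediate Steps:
S(a, R) = 225 (S(a, R) = (5*2 + 5)² = (10 + 5)² = 15² = 225)
S(12, w(1)) + 314/381 = 225 + 314/381 = 86039/381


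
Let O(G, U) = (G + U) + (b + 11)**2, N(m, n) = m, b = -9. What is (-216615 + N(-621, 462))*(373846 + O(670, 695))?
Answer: -81510205740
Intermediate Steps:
O(G, U) = 4 + G + U (O(G, U) = (G + U) + (-9 + 11)**2 = (G + U) + 2**2 = (G + U) + 4 = 4 + G + U)
(-216615 + N(-621, 462))*(373846 + O(670, 695)) = (-216615 - 621)*(373846 + (4 + 670 + 695)) = -217236*(373846 + 1369) = -217236*375215 = -81510205740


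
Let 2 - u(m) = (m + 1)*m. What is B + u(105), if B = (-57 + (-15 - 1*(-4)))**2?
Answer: -6504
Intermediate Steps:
u(m) = 2 - m*(1 + m) (u(m) = 2 - (m + 1)*m = 2 - (1 + m)*m = 2 - m*(1 + m))
B = 4624 (B = (-57 + (-15 + 4))**2 = (-57 - 11)**2 = (-68)**2 = 4624)
B + u(105) = 4624 + (2 - 1*105 - 1*105**2) = 4624 + (2 - 105 - 1*11025) = 4624 + (2 - 105 - 11025) = 4624 - 11128 = -6504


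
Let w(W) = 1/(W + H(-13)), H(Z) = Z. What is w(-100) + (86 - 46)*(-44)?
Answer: -198881/113 ≈ -1760.0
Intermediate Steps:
w(W) = 1/(-13 + W) (w(W) = 1/(W - 13) = 1/(-13 + W))
w(-100) + (86 - 46)*(-44) = 1/(-13 - 100) + (86 - 46)*(-44) = 1/(-113) + 40*(-44) = -1/113 - 1760 = -198881/113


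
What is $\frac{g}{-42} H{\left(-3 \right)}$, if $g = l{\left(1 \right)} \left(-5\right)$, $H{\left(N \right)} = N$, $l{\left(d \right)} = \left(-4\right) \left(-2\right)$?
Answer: $- \frac{20}{7} \approx -2.8571$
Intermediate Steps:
$l{\left(d \right)} = 8$
$g = -40$ ($g = 8 \left(-5\right) = -40$)
$\frac{g}{-42} H{\left(-3 \right)} = \frac{1}{-42} \left(-40\right) \left(-3\right) = \left(- \frac{1}{42}\right) \left(-40\right) \left(-3\right) = \frac{20}{21} \left(-3\right) = - \frac{20}{7}$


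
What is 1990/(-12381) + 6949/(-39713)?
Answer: -165064439/491686653 ≈ -0.33571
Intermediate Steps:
1990/(-12381) + 6949/(-39713) = 1990*(-1/12381) + 6949*(-1/39713) = -1990/12381 - 6949/39713 = -165064439/491686653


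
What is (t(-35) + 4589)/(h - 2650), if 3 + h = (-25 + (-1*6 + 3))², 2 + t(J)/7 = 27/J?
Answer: -1088/445 ≈ -2.4449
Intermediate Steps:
t(J) = -14 + 189/J (t(J) = -14 + 7*(27/J) = -14 + 189/J)
h = 781 (h = -3 + (-25 + (-1*6 + 3))² = -3 + (-25 + (-6 + 3))² = -3 + (-25 - 3)² = -3 + (-28)² = -3 + 784 = 781)
(t(-35) + 4589)/(h - 2650) = ((-14 + 189/(-35)) + 4589)/(781 - 2650) = ((-14 + 189*(-1/35)) + 4589)/(-1869) = ((-14 - 27/5) + 4589)*(-1/1869) = (-97/5 + 4589)*(-1/1869) = (22848/5)*(-1/1869) = -1088/445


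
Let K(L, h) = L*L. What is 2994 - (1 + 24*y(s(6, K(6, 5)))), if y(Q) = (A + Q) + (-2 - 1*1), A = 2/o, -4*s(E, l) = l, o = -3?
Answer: 3297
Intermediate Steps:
K(L, h) = L²
s(E, l) = -l/4
A = -⅔ (A = 2/(-3) = 2*(-⅓) = -⅔ ≈ -0.66667)
y(Q) = -11/3 + Q (y(Q) = (-⅔ + Q) + (-2 - 1*1) = (-⅔ + Q) + (-2 - 1) = (-⅔ + Q) - 3 = -11/3 + Q)
2994 - (1 + 24*y(s(6, K(6, 5)))) = 2994 - (1 + 24*(-11/3 - ¼*6²)) = 2994 - (1 + 24*(-11/3 - ¼*36)) = 2994 - (1 + 24*(-11/3 - 9)) = 2994 - (1 + 24*(-38/3)) = 2994 - (1 - 304) = 2994 - 1*(-303) = 2994 + 303 = 3297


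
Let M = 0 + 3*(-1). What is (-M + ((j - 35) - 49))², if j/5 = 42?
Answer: 16641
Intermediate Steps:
j = 210 (j = 5*42 = 210)
M = -3 (M = 0 - 3 = -3)
(-M + ((j - 35) - 49))² = (-1*(-3) + ((210 - 35) - 49))² = (3 + (175 - 49))² = (3 + 126)² = 129² = 16641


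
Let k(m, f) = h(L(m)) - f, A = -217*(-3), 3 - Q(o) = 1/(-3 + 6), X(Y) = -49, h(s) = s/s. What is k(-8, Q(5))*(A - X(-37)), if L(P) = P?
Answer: -3500/3 ≈ -1166.7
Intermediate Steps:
h(s) = 1
Q(o) = 8/3 (Q(o) = 3 - 1/(-3 + 6) = 3 - 1/3 = 3 - 1*⅓ = 3 - ⅓ = 8/3)
A = 651
k(m, f) = 1 - f
k(-8, Q(5))*(A - X(-37)) = (1 - 1*8/3)*(651 - 1*(-49)) = (1 - 8/3)*(651 + 49) = -5/3*700 = -3500/3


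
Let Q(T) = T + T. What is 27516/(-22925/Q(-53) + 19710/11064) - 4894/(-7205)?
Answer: 3895987301746/30709086155 ≈ 126.87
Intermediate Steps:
Q(T) = 2*T
27516/(-22925/Q(-53) + 19710/11064) - 4894/(-7205) = 27516/(-22925/(2*(-53)) + 19710/11064) - 4894/(-7205) = 27516/(-22925/(-106) + 19710*(1/11064)) - 4894*(-1/7205) = 27516/(-22925*(-1/106) + 3285/1844) + 4894/7205 = 27516/(22925/106 + 3285/1844) + 4894/7205 = 27516/(21310955/97732) + 4894/7205 = 27516*(97732/21310955) + 4894/7205 = 2689193712/21310955 + 4894/7205 = 3895987301746/30709086155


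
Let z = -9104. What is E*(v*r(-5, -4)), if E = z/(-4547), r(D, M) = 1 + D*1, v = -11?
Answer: 400576/4547 ≈ 88.097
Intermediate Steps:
r(D, M) = 1 + D
E = 9104/4547 (E = -9104/(-4547) = -9104*(-1/4547) = 9104/4547 ≈ 2.0022)
E*(v*r(-5, -4)) = 9104*(-11*(1 - 5))/4547 = 9104*(-11*(-4))/4547 = (9104/4547)*44 = 400576/4547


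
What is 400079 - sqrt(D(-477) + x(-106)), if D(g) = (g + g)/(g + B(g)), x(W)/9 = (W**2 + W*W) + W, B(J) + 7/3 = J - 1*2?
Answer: 400079 - 6*sqrt(1848698830)/575 ≈ 3.9963e+5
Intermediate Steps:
B(J) = -13/3 + J (B(J) = -7/3 + (J - 1*2) = -7/3 + (J - 2) = -7/3 + (-2 + J) = -13/3 + J)
x(W) = 9*W + 18*W**2 (x(W) = 9*((W**2 + W*W) + W) = 9*((W**2 + W**2) + W) = 9*(2*W**2 + W) = 9*(W + 2*W**2) = 9*W + 18*W**2)
D(g) = 2*g/(-13/3 + 2*g) (D(g) = (g + g)/(g + (-13/3 + g)) = (2*g)/(-13/3 + 2*g) = 2*g/(-13/3 + 2*g))
400079 - sqrt(D(-477) + x(-106)) = 400079 - sqrt(6*(-477)/(-13 + 6*(-477)) + 9*(-106)*(1 + 2*(-106))) = 400079 - sqrt(6*(-477)/(-13 - 2862) + 9*(-106)*(1 - 212)) = 400079 - sqrt(6*(-477)/(-2875) + 9*(-106)*(-211)) = 400079 - sqrt(6*(-477)*(-1/2875) + 201294) = 400079 - sqrt(2862/2875 + 201294) = 400079 - sqrt(578723112/2875) = 400079 - 6*sqrt(1848698830)/575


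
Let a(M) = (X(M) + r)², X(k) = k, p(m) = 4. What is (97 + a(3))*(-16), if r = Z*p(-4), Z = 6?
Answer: -13216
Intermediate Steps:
r = 24 (r = 6*4 = 24)
a(M) = (24 + M)² (a(M) = (M + 24)² = (24 + M)²)
(97 + a(3))*(-16) = (97 + (24 + 3)²)*(-16) = (97 + 27²)*(-16) = (97 + 729)*(-16) = 826*(-16) = -13216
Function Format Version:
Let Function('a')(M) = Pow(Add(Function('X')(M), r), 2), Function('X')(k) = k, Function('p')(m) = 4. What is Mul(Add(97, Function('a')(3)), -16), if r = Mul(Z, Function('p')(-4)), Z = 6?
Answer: -13216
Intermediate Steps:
r = 24 (r = Mul(6, 4) = 24)
Function('a')(M) = Pow(Add(24, M), 2) (Function('a')(M) = Pow(Add(M, 24), 2) = Pow(Add(24, M), 2))
Mul(Add(97, Function('a')(3)), -16) = Mul(Add(97, Pow(Add(24, 3), 2)), -16) = Mul(Add(97, Pow(27, 2)), -16) = Mul(Add(97, 729), -16) = Mul(826, -16) = -13216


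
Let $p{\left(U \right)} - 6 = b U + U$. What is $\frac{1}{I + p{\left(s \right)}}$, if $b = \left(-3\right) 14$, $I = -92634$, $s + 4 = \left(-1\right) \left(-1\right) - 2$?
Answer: $- \frac{1}{92423} \approx -1.082 \cdot 10^{-5}$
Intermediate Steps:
$s = -5$ ($s = -4 - 1 = -5$)
$b = -42$
$p{\left(U \right)} = 6 - 41 U$ ($p{\left(U \right)} = 6 + \left(- 42 U + U\right) = 6 - 41 U$)
$\frac{1}{I + p{\left(s \right)}} = \frac{1}{-92634 + \left(6 - -205\right)} = \frac{1}{-92634 + \left(6 + 205\right)} = \frac{1}{-92634 + 211} = \frac{1}{-92423} = - \frac{1}{92423}$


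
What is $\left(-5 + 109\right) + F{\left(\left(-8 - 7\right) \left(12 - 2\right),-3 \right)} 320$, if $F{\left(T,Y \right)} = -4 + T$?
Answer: $-49176$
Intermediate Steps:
$\left(-5 + 109\right) + F{\left(\left(-8 - 7\right) \left(12 - 2\right),-3 \right)} 320 = \left(-5 + 109\right) + \left(-4 + \left(-8 - 7\right) \left(12 - 2\right)\right) 320 = 104 + \left(-4 - 150\right) 320 = 104 - 49280 = -49176$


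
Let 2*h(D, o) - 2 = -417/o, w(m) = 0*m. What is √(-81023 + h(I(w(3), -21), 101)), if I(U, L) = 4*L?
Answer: I*√3306105922/202 ≈ 284.65*I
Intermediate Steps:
w(m) = 0
h(D, o) = 1 - 417/(2*o) (h(D, o) = 1 + (-417/o)/2 = 1 - 417/(2*o))
√(-81023 + h(I(w(3), -21), 101)) = √(-81023 + (-417/2 + 101)/101) = √(-81023 + (1/101)*(-215/2)) = √(-81023 - 215/202) = √(-16366861/202) = I*√3306105922/202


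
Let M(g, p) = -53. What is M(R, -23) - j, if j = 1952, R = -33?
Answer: -2005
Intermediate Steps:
M(R, -23) - j = -53 - 1*1952 = -53 - 1952 = -2005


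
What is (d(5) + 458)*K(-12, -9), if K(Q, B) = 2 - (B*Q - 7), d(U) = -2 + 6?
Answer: -45738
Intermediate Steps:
d(U) = 4
K(Q, B) = 9 - B*Q (K(Q, B) = 2 - (-7 + B*Q) = 2 + (7 - B*Q) = 9 - B*Q)
(d(5) + 458)*K(-12, -9) = (4 + 458)*(9 - 1*(-9)*(-12)) = 462*(9 - 108) = 462*(-99) = -45738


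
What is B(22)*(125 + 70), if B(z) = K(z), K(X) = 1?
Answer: 195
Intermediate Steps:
B(z) = 1
B(22)*(125 + 70) = 1*(125 + 70) = 1*195 = 195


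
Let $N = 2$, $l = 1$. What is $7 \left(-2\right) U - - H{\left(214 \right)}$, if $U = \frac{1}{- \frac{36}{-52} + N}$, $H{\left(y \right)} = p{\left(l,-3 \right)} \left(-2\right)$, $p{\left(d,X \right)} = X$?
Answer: $\frac{4}{5} \approx 0.8$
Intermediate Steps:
$H{\left(y \right)} = 6$ ($H{\left(y \right)} = \left(-3\right) \left(-2\right) = 6$)
$U = \frac{13}{35}$ ($U = \frac{1}{- \frac{36}{-52} + 2} = \frac{1}{\left(-36\right) \left(- \frac{1}{52}\right) + 2} = \frac{1}{\frac{9}{13} + 2} = \frac{1}{\frac{35}{13}} = \frac{13}{35} \approx 0.37143$)
$7 \left(-2\right) U - - H{\left(214 \right)} = 7 \left(-2\right) \frac{13}{35} - \left(-1\right) 6 = \left(-14\right) \frac{13}{35} - -6 = - \frac{26}{5} + 6 = \frac{4}{5}$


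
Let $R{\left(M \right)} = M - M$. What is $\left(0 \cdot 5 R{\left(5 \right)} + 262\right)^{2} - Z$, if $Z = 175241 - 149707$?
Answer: $43110$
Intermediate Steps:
$R{\left(M \right)} = 0$
$Z = 25534$ ($Z = 175241 - 149707 = 25534$)
$\left(0 \cdot 5 R{\left(5 \right)} + 262\right)^{2} - Z = \left(0 \cdot 5 \cdot 0 + 262\right)^{2} - 25534 = \left(0 \cdot 0 + 262\right)^{2} - 25534 = \left(0 + 262\right)^{2} - 25534 = 262^{2} - 25534 = 68644 - 25534 = 43110$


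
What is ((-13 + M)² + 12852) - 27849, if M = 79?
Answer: -10641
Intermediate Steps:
((-13 + M)² + 12852) - 27849 = ((-13 + 79)² + 12852) - 27849 = (66² + 12852) - 27849 = (4356 + 12852) - 27849 = 17208 - 27849 = -10641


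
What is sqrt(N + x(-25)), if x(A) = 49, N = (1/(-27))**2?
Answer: sqrt(35722)/27 ≈ 7.0001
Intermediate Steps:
N = 1/729 (N = (-1/27)**2 = 1/729 ≈ 0.0013717)
sqrt(N + x(-25)) = sqrt(1/729 + 49) = sqrt(35722/729) = sqrt(35722)/27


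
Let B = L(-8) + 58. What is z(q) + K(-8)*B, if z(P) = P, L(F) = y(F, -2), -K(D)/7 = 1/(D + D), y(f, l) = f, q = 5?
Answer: 215/8 ≈ 26.875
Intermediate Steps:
K(D) = -7/(2*D) (K(D) = -7/(D + D) = -7*1/(2*D) = -7/(2*D))
L(F) = F
B = 50 (B = -8 + 58 = 50)
z(q) + K(-8)*B = 5 - 7/2/(-8)*50 = 5 - 7/2*(-1/8)*50 = 5 + (7/16)*50 = 5 + 175/8 = 215/8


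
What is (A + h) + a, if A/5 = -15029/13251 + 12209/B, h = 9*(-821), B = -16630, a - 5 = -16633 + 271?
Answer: -149566434275/6296118 ≈ -23755.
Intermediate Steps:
a = -16357 (a = 5 + (-16633 + 271) = 5 - 16362 = -16357)
h = -7389
A = -58816247/6296118 (A = 5*(-15029/13251 + 12209/(-16630)) = 5*(-15029*1/13251 + 12209*(-1/16630)) = 5*(-2147/1893 - 12209/16630) = 5*(-58816247/31480590) = -58816247/6296118 ≈ -9.3417)
(A + h) + a = (-58816247/6296118 - 7389) - 16357 = -46580832149/6296118 - 16357 = -149566434275/6296118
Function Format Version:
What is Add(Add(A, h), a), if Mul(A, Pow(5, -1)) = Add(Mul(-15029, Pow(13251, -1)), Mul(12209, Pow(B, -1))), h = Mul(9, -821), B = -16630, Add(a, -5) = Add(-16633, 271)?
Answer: Rational(-149566434275, 6296118) ≈ -23755.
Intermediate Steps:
a = -16357 (a = Add(5, Add(-16633, 271)) = Add(5, -16362) = -16357)
h = -7389
A = Rational(-58816247, 6296118) (A = Mul(5, Add(Mul(-15029, Pow(13251, -1)), Mul(12209, Pow(-16630, -1)))) = Mul(5, Add(Mul(-15029, Rational(1, 13251)), Mul(12209, Rational(-1, 16630)))) = Mul(5, Add(Rational(-2147, 1893), Rational(-12209, 16630))) = Mul(5, Rational(-58816247, 31480590)) = Rational(-58816247, 6296118) ≈ -9.3417)
Add(Add(A, h), a) = Add(Add(Rational(-58816247, 6296118), -7389), -16357) = Add(Rational(-46580832149, 6296118), -16357) = Rational(-149566434275, 6296118)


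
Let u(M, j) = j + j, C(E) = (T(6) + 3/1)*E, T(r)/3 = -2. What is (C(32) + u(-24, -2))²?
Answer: 10000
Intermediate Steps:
T(r) = -6 (T(r) = 3*(-2) = -6)
C(E) = -3*E (C(E) = (-6 + 3/1)*E = (-6 + 3*1)*E = (-6 + 3)*E = -3*E)
u(M, j) = 2*j
(C(32) + u(-24, -2))² = (-3*32 + 2*(-2))² = (-96 - 4)² = (-100)² = 10000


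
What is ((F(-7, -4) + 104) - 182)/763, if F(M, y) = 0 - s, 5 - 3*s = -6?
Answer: -35/327 ≈ -0.10703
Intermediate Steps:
s = 11/3 (s = 5/3 - ⅓*(-6) = 5/3 + 2 = 11/3 ≈ 3.6667)
F(M, y) = -11/3 (F(M, y) = 0 - 1*11/3 = 0 - 11/3 = -11/3)
((F(-7, -4) + 104) - 182)/763 = ((-11/3 + 104) - 182)/763 = (301/3 - 182)/763 = (1/763)*(-245/3) = -35/327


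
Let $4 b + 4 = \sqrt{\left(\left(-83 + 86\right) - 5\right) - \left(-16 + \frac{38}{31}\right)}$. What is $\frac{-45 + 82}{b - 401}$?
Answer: $- \frac{614792}{6679599} - \frac{74 \sqrt{341}}{6679599} \approx -0.092245$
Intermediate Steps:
$b = -1 + \frac{3 \sqrt{341}}{62}$ ($b = -1 + \frac{\sqrt{\left(\left(-83 + 86\right) - 5\right) - \left(-16 + \frac{38}{31}\right)}}{4} = -1 + \frac{\sqrt{\left(3 - 5\right) - - \frac{458}{31}}}{4} = -1 + \frac{\sqrt{-2 + \left(- \frac{38}{31} + 16\right)}}{4} = -1 + \frac{\sqrt{-2 + \frac{458}{31}}}{4} = -1 + \frac{\sqrt{\frac{396}{31}}}{4} = -1 + \frac{\frac{6}{31} \sqrt{341}}{4} = -1 + \frac{3 \sqrt{341}}{62} \approx -0.10647$)
$\frac{-45 + 82}{b - 401} = \frac{-45 + 82}{\left(-1 + \frac{3 \sqrt{341}}{62}\right) - 401} = \frac{37}{-402 + \frac{3 \sqrt{341}}{62}}$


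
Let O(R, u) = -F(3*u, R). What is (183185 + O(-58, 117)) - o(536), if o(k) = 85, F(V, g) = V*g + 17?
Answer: 203441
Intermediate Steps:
F(V, g) = 17 + V*g
O(R, u) = -17 - 3*R*u (O(R, u) = -(17 + (3*u)*R) = -(17 + 3*R*u) = -17 - 3*R*u)
(183185 + O(-58, 117)) - o(536) = (183185 + (-17 - 3*(-58)*117)) - 1*85 = (183185 + (-17 + 20358)) - 85 = (183185 + 20341) - 85 = 203526 - 85 = 203441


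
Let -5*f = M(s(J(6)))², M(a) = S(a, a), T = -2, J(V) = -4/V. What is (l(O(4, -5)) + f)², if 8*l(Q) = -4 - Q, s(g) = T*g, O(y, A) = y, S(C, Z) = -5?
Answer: 36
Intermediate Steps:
s(g) = -2*g
M(a) = -5
l(Q) = -½ - Q/8 (l(Q) = (-4 - Q)/8 = -½ - Q/8)
f = -5 (f = -⅕*(-5)² = -⅕*25 = -5)
(l(O(4, -5)) + f)² = ((-½ - ⅛*4) - 5)² = ((-½ - ½) - 5)² = (-1 - 5)² = (-6)² = 36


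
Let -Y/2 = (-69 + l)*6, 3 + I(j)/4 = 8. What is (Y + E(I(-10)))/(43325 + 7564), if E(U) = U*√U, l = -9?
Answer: 312/16963 + 40*√5/50889 ≈ 0.020151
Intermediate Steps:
I(j) = 20 (I(j) = -12 + 4*8 = -12 + 32 = 20)
E(U) = U^(3/2)
Y = 936 (Y = -2*(-69 - 9)*6 = -(-156)*6 = -2*(-468) = 936)
(Y + E(I(-10)))/(43325 + 7564) = (936 + 20^(3/2))/(43325 + 7564) = (936 + 40*√5)/50889 = (936 + 40*√5)*(1/50889) = 312/16963 + 40*√5/50889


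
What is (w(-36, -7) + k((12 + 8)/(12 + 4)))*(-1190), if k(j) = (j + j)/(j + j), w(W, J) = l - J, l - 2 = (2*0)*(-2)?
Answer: -11900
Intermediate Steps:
l = 2 (l = 2 + (2*0)*(-2) = 2 + 0*(-2) = 2 + 0 = 2)
w(W, J) = 2 - J
k(j) = 1 (k(j) = (2*j)/((2*j)) = (2*j)*(1/(2*j)) = 1)
(w(-36, -7) + k((12 + 8)/(12 + 4)))*(-1190) = ((2 - 1*(-7)) + 1)*(-1190) = ((2 + 7) + 1)*(-1190) = (9 + 1)*(-1190) = 10*(-1190) = -11900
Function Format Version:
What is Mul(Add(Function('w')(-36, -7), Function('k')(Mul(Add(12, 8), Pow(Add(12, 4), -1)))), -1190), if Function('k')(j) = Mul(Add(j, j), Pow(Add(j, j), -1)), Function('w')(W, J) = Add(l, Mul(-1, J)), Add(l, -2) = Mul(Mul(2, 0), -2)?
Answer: -11900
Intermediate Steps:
l = 2 (l = Add(2, Mul(Mul(2, 0), -2)) = Add(2, Mul(0, -2)) = Add(2, 0) = 2)
Function('w')(W, J) = Add(2, Mul(-1, J))
Function('k')(j) = 1 (Function('k')(j) = Mul(Mul(2, j), Pow(Mul(2, j), -1)) = Mul(Mul(2, j), Mul(Rational(1, 2), Pow(j, -1))) = 1)
Mul(Add(Function('w')(-36, -7), Function('k')(Mul(Add(12, 8), Pow(Add(12, 4), -1)))), -1190) = Mul(Add(Add(2, Mul(-1, -7)), 1), -1190) = Mul(Add(Add(2, 7), 1), -1190) = Mul(Add(9, 1), -1190) = Mul(10, -1190) = -11900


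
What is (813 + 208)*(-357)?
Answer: -364497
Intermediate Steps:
(813 + 208)*(-357) = 1021*(-357) = -364497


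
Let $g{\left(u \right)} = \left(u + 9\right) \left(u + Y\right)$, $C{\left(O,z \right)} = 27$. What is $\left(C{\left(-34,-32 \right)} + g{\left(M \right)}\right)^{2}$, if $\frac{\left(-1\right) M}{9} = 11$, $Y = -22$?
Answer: $119180889$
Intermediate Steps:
$M = -99$ ($M = \left(-9\right) 11 = -99$)
$g{\left(u \right)} = \left(-22 + u\right) \left(9 + u\right)$ ($g{\left(u \right)} = \left(u + 9\right) \left(u - 22\right) = \left(9 + u\right) \left(-22 + u\right) = \left(-22 + u\right) \left(9 + u\right)$)
$\left(C{\left(-34,-32 \right)} + g{\left(M \right)}\right)^{2} = \left(27 - \left(-1089 - 9801\right)\right)^{2} = \left(27 + \left(-198 + 9801 + 1287\right)\right)^{2} = \left(27 + 10890\right)^{2} = 10917^{2} = 119180889$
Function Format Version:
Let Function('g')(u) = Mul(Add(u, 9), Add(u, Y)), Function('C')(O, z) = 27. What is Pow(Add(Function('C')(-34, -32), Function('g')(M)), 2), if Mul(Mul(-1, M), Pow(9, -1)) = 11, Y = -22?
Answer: 119180889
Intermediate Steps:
M = -99 (M = Mul(-9, 11) = -99)
Function('g')(u) = Mul(Add(-22, u), Add(9, u)) (Function('g')(u) = Mul(Add(u, 9), Add(u, -22)) = Mul(Add(9, u), Add(-22, u)) = Mul(Add(-22, u), Add(9, u)))
Pow(Add(Function('C')(-34, -32), Function('g')(M)), 2) = Pow(Add(27, Add(-198, Pow(-99, 2), Mul(-13, -99))), 2) = Pow(Add(27, Add(-198, 9801, 1287)), 2) = Pow(Add(27, 10890), 2) = Pow(10917, 2) = 119180889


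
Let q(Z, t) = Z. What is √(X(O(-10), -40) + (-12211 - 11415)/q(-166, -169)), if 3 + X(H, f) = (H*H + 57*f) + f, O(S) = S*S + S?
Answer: 2*√10194558/83 ≈ 76.937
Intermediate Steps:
O(S) = S + S² (O(S) = S² + S = S + S²)
X(H, f) = -3 + H² + 58*f (X(H, f) = -3 + ((H*H + 57*f) + f) = -3 + ((H² + 57*f) + f) = -3 + (H² + 58*f) = -3 + H² + 58*f)
√(X(O(-10), -40) + (-12211 - 11415)/q(-166, -169)) = √((-3 + (-10*(1 - 10))² + 58*(-40)) + (-12211 - 11415)/(-166)) = √((-3 + (-10*(-9))² - 2320) - 23626*(-1/166)) = √((-3 + 90² - 2320) + 11813/83) = √((-3 + 8100 - 2320) + 11813/83) = √(5777 + 11813/83) = √(491304/83) = 2*√10194558/83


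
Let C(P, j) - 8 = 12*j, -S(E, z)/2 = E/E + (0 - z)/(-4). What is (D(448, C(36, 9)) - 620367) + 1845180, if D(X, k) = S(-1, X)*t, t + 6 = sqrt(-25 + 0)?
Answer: 1226169 - 1130*I ≈ 1.2262e+6 - 1130.0*I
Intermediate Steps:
S(E, z) = -2 - z/2 (S(E, z) = -2*(E/E + (0 - z)/(-4)) = -2*(1 - z*(-1/4)) = -2*(1 + z/4) = -2 - z/2)
C(P, j) = 8 + 12*j
t = -6 + 5*I (t = -6 + sqrt(-25 + 0) = -6 + sqrt(-25) = -6 + 5*I ≈ -6.0 + 5.0*I)
D(X, k) = (-6 + 5*I)*(-2 - X/2) (D(X, k) = (-2 - X/2)*(-6 + 5*I) = (-6 + 5*I)*(-2 - X/2))
(D(448, C(36, 9)) - 620367) + 1845180 = ((4 + 448)*(6 - 5*I)/2 - 620367) + 1845180 = ((1/2)*452*(6 - 5*I) - 620367) + 1845180 = ((1356 - 1130*I) - 620367) + 1845180 = (-619011 - 1130*I) + 1845180 = 1226169 - 1130*I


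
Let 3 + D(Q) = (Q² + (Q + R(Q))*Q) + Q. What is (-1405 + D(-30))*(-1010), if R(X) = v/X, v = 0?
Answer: -365620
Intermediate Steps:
R(X) = 0 (R(X) = 0/X = 0)
D(Q) = -3 + Q + 2*Q² (D(Q) = -3 + ((Q² + (Q + 0)*Q) + Q) = -3 + ((Q² + Q*Q) + Q) = -3 + ((Q² + Q²) + Q) = -3 + (2*Q² + Q) = -3 + (Q + 2*Q²) = -3 + Q + 2*Q²)
(-1405 + D(-30))*(-1010) = (-1405 + (-3 - 30 + 2*(-30)²))*(-1010) = (-1405 + (-3 - 30 + 2*900))*(-1010) = (-1405 + (-3 - 30 + 1800))*(-1010) = (-1405 + 1767)*(-1010) = 362*(-1010) = -365620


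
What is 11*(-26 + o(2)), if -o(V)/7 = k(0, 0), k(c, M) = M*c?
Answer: -286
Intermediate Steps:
o(V) = 0 (o(V) = -0*0 = -7*0 = 0)
11*(-26 + o(2)) = 11*(-26 + 0) = 11*(-26) = -286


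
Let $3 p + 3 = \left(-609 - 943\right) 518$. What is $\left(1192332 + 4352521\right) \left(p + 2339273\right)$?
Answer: $\frac{34455051159640}{3} \approx 1.1485 \cdot 10^{13}$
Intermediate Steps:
$p = - \frac{803939}{3}$ ($p = -1 + \frac{\left(-609 - 943\right) 518}{3} = -1 + \frac{\left(-1552\right) 518}{3} = -1 + \frac{1}{3} \left(-803936\right) = -1 - \frac{803936}{3} = - \frac{803939}{3} \approx -2.6798 \cdot 10^{5}$)
$\left(1192332 + 4352521\right) \left(p + 2339273\right) = \left(1192332 + 4352521\right) \left(- \frac{803939}{3} + 2339273\right) = 5544853 \cdot \frac{6213880}{3} = \frac{34455051159640}{3}$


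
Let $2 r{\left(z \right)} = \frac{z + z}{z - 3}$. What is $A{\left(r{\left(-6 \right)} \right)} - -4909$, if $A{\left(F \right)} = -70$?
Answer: $4839$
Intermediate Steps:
$r{\left(z \right)} = \frac{z}{-3 + z}$ ($r{\left(z \right)} = \frac{\left(z + z\right) \frac{1}{z - 3}}{2} = \frac{2 z \frac{1}{-3 + z}}{2} = \frac{z}{-3 + z}$)
$A{\left(r{\left(-6 \right)} \right)} - -4909 = -70 - -4909 = -70 + 4909 = 4839$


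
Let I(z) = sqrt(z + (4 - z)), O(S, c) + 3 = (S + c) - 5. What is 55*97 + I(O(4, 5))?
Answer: 5337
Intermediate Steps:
O(S, c) = -8 + S + c (O(S, c) = -3 + ((S + c) - 5) = -3 + (-5 + S + c) = -8 + S + c)
I(z) = 2 (I(z) = sqrt(4) = 2)
55*97 + I(O(4, 5)) = 55*97 + 2 = 5335 + 2 = 5337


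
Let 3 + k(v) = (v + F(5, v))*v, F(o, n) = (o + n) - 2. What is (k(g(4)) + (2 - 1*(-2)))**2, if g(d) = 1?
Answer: 36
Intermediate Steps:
F(o, n) = -2 + n + o (F(o, n) = (n + o) - 2 = -2 + n + o)
k(v) = -3 + v*(3 + 2*v) (k(v) = -3 + (v + (-2 + v + 5))*v = -3 + (v + (3 + v))*v = -3 + (3 + 2*v)*v = -3 + v*(3 + 2*v))
(k(g(4)) + (2 - 1*(-2)))**2 = ((-3 + 1**2 + 1*(3 + 1)) + (2 - 1*(-2)))**2 = ((-3 + 1 + 1*4) + (2 + 2))**2 = ((-3 + 1 + 4) + 4)**2 = (2 + 4)**2 = 6**2 = 36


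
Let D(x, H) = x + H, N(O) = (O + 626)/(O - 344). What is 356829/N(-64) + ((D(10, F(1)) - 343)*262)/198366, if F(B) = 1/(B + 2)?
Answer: -21659555610062/83611269 ≈ -2.5905e+5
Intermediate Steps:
N(O) = (626 + O)/(-344 + O)
F(B) = 1/(2 + B)
D(x, H) = H + x
356829/N(-64) + ((D(10, F(1)) - 343)*262)/198366 = 356829/(((626 - 64)/(-344 - 64))) + (((1/(2 + 1) + 10) - 343)*262)/198366 = 356829/((562/(-408))) + (((1/3 + 10) - 343)*262)*(1/198366) = 356829/((-1/408*562)) + (((⅓ + 10) - 343)*262)*(1/198366) = 356829/(-281/204) + ((31/3 - 343)*262)*(1/198366) = 356829*(-204/281) - 998/3*262*(1/198366) = -72793116/281 - 261476/3*1/198366 = -72793116/281 - 130738/297549 = -21659555610062/83611269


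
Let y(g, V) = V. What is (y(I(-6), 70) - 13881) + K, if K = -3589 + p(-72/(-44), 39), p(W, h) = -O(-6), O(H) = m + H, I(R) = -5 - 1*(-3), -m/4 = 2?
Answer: -17386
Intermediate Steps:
m = -8 (m = -4*2 = -8)
I(R) = -2 (I(R) = -5 + 3 = -2)
O(H) = -8 + H
p(W, h) = 14 (p(W, h) = -(-8 - 6) = -1*(-14) = 14)
K = -3575 (K = -3589 + 14 = -3575)
(y(I(-6), 70) - 13881) + K = (70 - 13881) - 3575 = -13811 - 3575 = -17386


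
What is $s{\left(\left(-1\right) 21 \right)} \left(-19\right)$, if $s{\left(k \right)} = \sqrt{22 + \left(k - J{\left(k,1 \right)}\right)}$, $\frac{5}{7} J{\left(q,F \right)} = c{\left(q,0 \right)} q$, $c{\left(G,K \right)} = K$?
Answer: $-19$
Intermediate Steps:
$J{\left(q,F \right)} = 0$ ($J{\left(q,F \right)} = \frac{7 \cdot 0 q}{5} = \frac{7}{5} \cdot 0 = 0$)
$s{\left(k \right)} = \sqrt{22 + k}$ ($s{\left(k \right)} = \sqrt{22 + \left(k - 0\right)} = \sqrt{22 + \left(k + 0\right)} = \sqrt{22 + k}$)
$s{\left(\left(-1\right) 21 \right)} \left(-19\right) = \sqrt{22 - 21} \left(-19\right) = \sqrt{1} \left(-19\right) = 1 \left(-19\right) = -19$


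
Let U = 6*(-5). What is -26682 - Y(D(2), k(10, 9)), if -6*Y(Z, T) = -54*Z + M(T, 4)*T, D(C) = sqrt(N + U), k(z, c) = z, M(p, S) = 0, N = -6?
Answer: -26682 - 54*I ≈ -26682.0 - 54.0*I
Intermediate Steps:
U = -30
D(C) = 6*I (D(C) = sqrt(-6 - 30) = sqrt(-36) = 6*I)
Y(Z, T) = 9*Z (Y(Z, T) = -(-54*Z + 0*T)/6 = -(-54*Z + 0)/6 = -(-9)*Z = 9*Z)
-26682 - Y(D(2), k(10, 9)) = -26682 - 9*6*I = -26682 - 54*I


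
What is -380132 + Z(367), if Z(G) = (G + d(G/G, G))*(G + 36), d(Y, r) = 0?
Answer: -232231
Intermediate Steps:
Z(G) = G*(36 + G) (Z(G) = (G + 0)*(G + 36) = G*(36 + G))
-380132 + Z(367) = -380132 + 367*(36 + 367) = -380132 + 367*403 = -380132 + 147901 = -232231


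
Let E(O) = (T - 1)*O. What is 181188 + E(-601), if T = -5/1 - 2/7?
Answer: 1294760/7 ≈ 1.8497e+5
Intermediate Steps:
T = -37/7 (T = -5*1 - 2*⅐ = -5 - 2/7 = -37/7 ≈ -5.2857)
E(O) = -44*O/7 (E(O) = (-37/7 - 1)*O = -44*O/7)
181188 + E(-601) = 181188 - 44/7*(-601) = 181188 + 26444/7 = 1294760/7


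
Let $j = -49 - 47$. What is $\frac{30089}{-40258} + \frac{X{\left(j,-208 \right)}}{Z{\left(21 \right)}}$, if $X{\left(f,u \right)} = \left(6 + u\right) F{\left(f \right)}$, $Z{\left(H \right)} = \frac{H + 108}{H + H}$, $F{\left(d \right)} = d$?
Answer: $\frac{10928270077}{1731094} \approx 6312.9$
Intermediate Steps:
$j = -96$
$Z{\left(H \right)} = \frac{108 + H}{2 H}$
$X{\left(f,u \right)} = f \left(6 + u\right)$ ($X{\left(f,u \right)} = \left(6 + u\right) f = f \left(6 + u\right)$)
$\frac{30089}{-40258} + \frac{X{\left(j,-208 \right)}}{Z{\left(21 \right)}} = \frac{30089}{-40258} + \frac{\left(-96\right) \left(6 - 208\right)}{\frac{1}{2} \cdot \frac{1}{21} \left(108 + 21\right)} = 30089 \left(- \frac{1}{40258}\right) + \frac{\left(-96\right) \left(-202\right)}{\frac{1}{2} \cdot \frac{1}{21} \cdot 129} = - \frac{30089}{40258} + \frac{19392}{\frac{43}{14}} = - \frac{30089}{40258} + 19392 \cdot \frac{14}{43} = - \frac{30089}{40258} + \frac{271488}{43} = \frac{10928270077}{1731094}$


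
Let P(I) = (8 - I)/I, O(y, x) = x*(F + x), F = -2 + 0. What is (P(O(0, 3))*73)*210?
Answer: 25550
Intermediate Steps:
F = -2
O(y, x) = x*(-2 + x)
P(I) = (8 - I)/I
(P(O(0, 3))*73)*210 = (((8 - 3*(-2 + 3))/((3*(-2 + 3))))*73)*210 = (((8 - 3)/((3*1)))*73)*210 = (((8 - 1*3)/3)*73)*210 = (((8 - 3)/3)*73)*210 = (((1/3)*5)*73)*210 = ((5/3)*73)*210 = (365/3)*210 = 25550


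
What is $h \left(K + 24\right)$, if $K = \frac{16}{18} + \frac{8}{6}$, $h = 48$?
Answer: $\frac{3776}{3} \approx 1258.7$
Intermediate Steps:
$K = \frac{20}{9}$ ($K = 16 \cdot \frac{1}{18} + 8 \cdot \frac{1}{6} = \frac{8}{9} + \frac{4}{3} = \frac{20}{9} \approx 2.2222$)
$h \left(K + 24\right) = 48 \left(\frac{20}{9} + 24\right) = 48 \cdot \frac{236}{9} = \frac{3776}{3}$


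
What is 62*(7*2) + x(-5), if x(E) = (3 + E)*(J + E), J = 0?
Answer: 878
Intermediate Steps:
x(E) = E*(3 + E) (x(E) = (3 + E)*(0 + E) = (3 + E)*E = E*(3 + E))
62*(7*2) + x(-5) = 62*(7*2) - 5*(3 - 5) = 62*14 - 5*(-2) = 868 + 10 = 878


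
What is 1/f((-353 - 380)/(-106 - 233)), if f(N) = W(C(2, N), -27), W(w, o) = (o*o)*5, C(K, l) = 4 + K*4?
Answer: 1/3645 ≈ 0.00027435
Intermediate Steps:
C(K, l) = 4 + 4*K
W(w, o) = 5*o**2 (W(w, o) = o**2*5 = 5*o**2)
f(N) = 3645 (f(N) = 5*(-27)**2 = 5*729 = 3645)
1/f((-353 - 380)/(-106 - 233)) = 1/3645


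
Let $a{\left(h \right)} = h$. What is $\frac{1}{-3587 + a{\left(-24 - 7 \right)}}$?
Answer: $- \frac{1}{3618} \approx -0.0002764$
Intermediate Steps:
$\frac{1}{-3587 + a{\left(-24 - 7 \right)}} = \frac{1}{-3587 - 31} = \frac{1}{-3618} = - \frac{1}{3618}$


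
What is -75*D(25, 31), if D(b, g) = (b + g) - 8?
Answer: -3600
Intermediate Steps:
D(b, g) = -8 + b + g
-75*D(25, 31) = -75*(-8 + 25 + 31) = -75*48 = -3600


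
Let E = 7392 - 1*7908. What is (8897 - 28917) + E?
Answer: -20536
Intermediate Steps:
E = -516 (E = 7392 - 7908 = -516)
(8897 - 28917) + E = (8897 - 28917) - 516 = -20020 - 516 = -20536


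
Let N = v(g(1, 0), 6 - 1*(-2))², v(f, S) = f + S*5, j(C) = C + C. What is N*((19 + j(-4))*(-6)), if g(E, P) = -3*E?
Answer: -90354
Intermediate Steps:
j(C) = 2*C
v(f, S) = f + 5*S
N = 1369 (N = (-3*1 + 5*(6 - 1*(-2)))² = (-3 + 5*(6 + 2))² = (-3 + 5*8)² = (-3 + 40)² = 37² = 1369)
N*((19 + j(-4))*(-6)) = 1369*((19 + 2*(-4))*(-6)) = 1369*((19 - 8)*(-6)) = 1369*(11*(-6)) = 1369*(-66) = -90354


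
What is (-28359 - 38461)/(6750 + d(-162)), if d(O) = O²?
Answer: -2570/1269 ≈ -2.0252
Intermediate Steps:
(-28359 - 38461)/(6750 + d(-162)) = (-28359 - 38461)/(6750 + (-162)²) = -66820/(6750 + 26244) = -66820/32994 = -66820*1/32994 = -2570/1269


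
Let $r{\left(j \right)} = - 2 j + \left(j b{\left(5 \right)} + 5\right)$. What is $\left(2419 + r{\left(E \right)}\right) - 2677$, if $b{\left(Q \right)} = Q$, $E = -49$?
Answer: $-400$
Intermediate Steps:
$r{\left(j \right)} = 5 + 3 j$ ($r{\left(j \right)} = - 2 j + \left(j 5 + 5\right) = - 2 j + \left(5 j + 5\right) = - 2 j + \left(5 + 5 j\right) = 5 + 3 j$)
$\left(2419 + r{\left(E \right)}\right) - 2677 = \left(2419 + \left(5 + 3 \left(-49\right)\right)\right) - 2677 = \left(2419 + \left(5 - 147\right)\right) - 2677 = \left(2419 - 142\right) - 2677 = 2277 - 2677 = -400$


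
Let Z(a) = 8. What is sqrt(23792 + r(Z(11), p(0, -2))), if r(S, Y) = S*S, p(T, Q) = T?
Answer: 4*sqrt(1491) ≈ 154.45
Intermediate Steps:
r(S, Y) = S**2
sqrt(23792 + r(Z(11), p(0, -2))) = sqrt(23792 + 8**2) = sqrt(23792 + 64) = sqrt(23856) = 4*sqrt(1491)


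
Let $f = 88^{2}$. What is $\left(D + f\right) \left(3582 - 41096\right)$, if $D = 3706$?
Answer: $-429535300$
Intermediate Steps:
$f = 7744$
$\left(D + f\right) \left(3582 - 41096\right) = \left(3706 + 7744\right) \left(3582 - 41096\right) = 11450 \left(-37514\right) = -429535300$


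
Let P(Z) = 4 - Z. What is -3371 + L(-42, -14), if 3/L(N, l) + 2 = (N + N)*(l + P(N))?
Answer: -9067993/2690 ≈ -3371.0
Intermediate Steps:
L(N, l) = 3/(-2 + 2*N*(4 + l - N)) (L(N, l) = 3/(-2 + (N + N)*(l + (4 - N))) = 3/(-2 + (2*N)*(4 + l - N)) = 3/(-2 + 2*N*(4 + l - N)))
-3371 + L(-42, -14) = -3371 - 3/(2 - 2*(-42)*(-14) + 2*(-42)*(-4 - 42)) = -3371 - 3/(2 - 1176 + 2*(-42)*(-46)) = -3371 - 3/(2 - 1176 + 3864) = -3371 - 3/2690 = -9067993/2690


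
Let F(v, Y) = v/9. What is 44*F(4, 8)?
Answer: 176/9 ≈ 19.556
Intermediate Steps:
F(v, Y) = v/9 (F(v, Y) = v*(⅑) = v/9)
44*F(4, 8) = 44*((⅑)*4) = 44*(4/9) = 176/9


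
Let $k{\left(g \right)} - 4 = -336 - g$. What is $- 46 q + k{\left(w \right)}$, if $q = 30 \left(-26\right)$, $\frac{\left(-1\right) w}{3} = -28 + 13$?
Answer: $35503$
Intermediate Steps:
$w = 45$ ($w = - 3 \left(-28 + 13\right) = \left(-3\right) \left(-15\right) = 45$)
$k{\left(g \right)} = -332 - g$ ($k{\left(g \right)} = 4 - \left(336 + g\right) = -332 - g$)
$q = -780$
$- 46 q + k{\left(w \right)} = \left(-46\right) \left(-780\right) - 377 = 35880 - 377 = 35503$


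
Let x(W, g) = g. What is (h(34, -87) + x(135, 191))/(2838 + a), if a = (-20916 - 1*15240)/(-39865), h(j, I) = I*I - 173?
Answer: 100818585/37724342 ≈ 2.6725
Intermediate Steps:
h(j, I) = -173 + I² (h(j, I) = I² - 173 = -173 + I²)
a = 36156/39865 (a = (-20916 - 15240)*(-1/39865) = -36156*(-1/39865) = 36156/39865 ≈ 0.90696)
(h(34, -87) + x(135, 191))/(2838 + a) = ((-173 + (-87)²) + 191)/(2838 + 36156/39865) = ((-173 + 7569) + 191)/(113173026/39865) = (7396 + 191)*(39865/113173026) = 7587*(39865/113173026) = 100818585/37724342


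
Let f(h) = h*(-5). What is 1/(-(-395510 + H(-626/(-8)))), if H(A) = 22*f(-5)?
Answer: 1/394960 ≈ 2.5319e-6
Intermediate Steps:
f(h) = -5*h
H(A) = 550 (H(A) = 22*(-5*(-5)) = 22*25 = 550)
1/(-(-395510 + H(-626/(-8)))) = 1/(-(-395510 + 550)) = 1/(-1*(-394960)) = 1/394960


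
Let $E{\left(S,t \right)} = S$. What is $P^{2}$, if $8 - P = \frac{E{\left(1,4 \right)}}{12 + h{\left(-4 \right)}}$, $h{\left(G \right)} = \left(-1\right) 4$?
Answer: $\frac{3969}{64} \approx 62.016$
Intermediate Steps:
$h{\left(G \right)} = -4$
$P = \frac{63}{8}$ ($P = 8 - 1 \frac{1}{12 - 4} = 8 - 1 \cdot \frac{1}{8} = 8 - \frac{1}{8} = \frac{63}{8} \approx 7.875$)
$P^{2} = \left(\frac{63}{8}\right)^{2} = \frac{3969}{64}$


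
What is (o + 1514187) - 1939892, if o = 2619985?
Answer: 2194280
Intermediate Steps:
(o + 1514187) - 1939892 = (2619985 + 1514187) - 1939892 = 4134172 - 1939892 = 2194280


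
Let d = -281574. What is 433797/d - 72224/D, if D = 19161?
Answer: -3183153877/599471046 ≈ -5.3099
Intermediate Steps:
433797/d - 72224/D = 433797/(-281574) - 72224/19161 = 433797*(-1/281574) - 72224*1/19161 = -144599/93858 - 72224/19161 = -3183153877/599471046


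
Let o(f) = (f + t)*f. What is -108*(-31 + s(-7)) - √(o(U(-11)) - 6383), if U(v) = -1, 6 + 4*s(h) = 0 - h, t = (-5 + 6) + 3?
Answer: 3321 - I*√6386 ≈ 3321.0 - 79.912*I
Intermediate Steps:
t = 4 (t = 1 + 3 = 4)
s(h) = -3/2 - h/4 (s(h) = -3/2 + (0 - h)/4 = -3/2 + (-h)/4 = -3/2 - h/4)
o(f) = f*(4 + f) (o(f) = (f + 4)*f = (4 + f)*f = f*(4 + f))
-108*(-31 + s(-7)) - √(o(U(-11)) - 6383) = -108*(-31 + (-3/2 - ¼*(-7))) - √(-(4 - 1) - 6383) = -108*(-31 + (-3/2 + 7/4)) - √(-1*3 - 6383) = -108*(-31 + ¼) - √(-3 - 6383) = -108*(-123/4) - √(-6386) = 3321 - I*√6386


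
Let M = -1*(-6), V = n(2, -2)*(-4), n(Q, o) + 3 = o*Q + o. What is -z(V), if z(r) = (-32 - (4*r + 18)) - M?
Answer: 200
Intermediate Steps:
n(Q, o) = -3 + o + Q*o (n(Q, o) = -3 + (o*Q + o) = -3 + (Q*o + o) = -3 + (o + Q*o) = -3 + o + Q*o)
V = 36 (V = (-3 - 2 + 2*(-2))*(-4) = (-3 - 2 - 4)*(-4) = -9*(-4) = 36)
M = 6
z(r) = -56 - 4*r (z(r) = (-32 - (4*r + 18)) - 1*6 = (-32 - (18 + 4*r)) - 6 = (-32 + (-18 - 4*r)) - 6 = (-50 - 4*r) - 6 = -56 - 4*r)
-z(V) = -(-56 - 4*36) = -(-56 - 144) = -1*(-200) = 200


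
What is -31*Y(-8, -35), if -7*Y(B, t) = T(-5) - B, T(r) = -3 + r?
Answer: 0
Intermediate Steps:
Y(B, t) = 8/7 + B/7 (Y(B, t) = -((-3 - 5) - B)/7 = -(-8 - B)/7 = 8/7 + B/7)
-31*Y(-8, -35) = -31*(8/7 + (1/7)*(-8)) = -31*(8/7 - 8/7) = -31*0 = 0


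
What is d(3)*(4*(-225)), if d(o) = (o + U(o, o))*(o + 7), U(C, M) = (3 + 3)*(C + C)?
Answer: -351000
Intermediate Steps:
U(C, M) = 12*C (U(C, M) = 6*(2*C) = 12*C)
d(o) = 13*o*(7 + o) (d(o) = (o + 12*o)*(o + 7) = (13*o)*(7 + o) = 13*o*(7 + o))
d(3)*(4*(-225)) = (13*3*(7 + 3))*(4*(-225)) = (13*3*10)*(-900) = 390*(-900) = -351000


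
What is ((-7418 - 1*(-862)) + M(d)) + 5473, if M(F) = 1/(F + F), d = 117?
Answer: -253421/234 ≈ -1083.0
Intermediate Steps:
M(F) = 1/(2*F)
((-7418 - 1*(-862)) + M(d)) + 5473 = ((-7418 - 1*(-862)) + (½)/117) + 5473 = ((-7418 + 862) + (½)*(1/117)) + 5473 = (-6556 + 1/234) + 5473 = -1534103/234 + 5473 = -253421/234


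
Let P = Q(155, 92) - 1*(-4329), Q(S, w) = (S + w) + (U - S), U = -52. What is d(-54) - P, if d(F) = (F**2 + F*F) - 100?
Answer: 1363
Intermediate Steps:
Q(S, w) = -52 + w (Q(S, w) = (S + w) + (-52 - S) = -52 + w)
d(F) = -100 + 2*F**2 (d(F) = (F**2 + F**2) - 100 = 2*F**2 - 100 = -100 + 2*F**2)
P = 4369 (P = (-52 + 92) - 1*(-4329) = 40 + 4329 = 4369)
d(-54) - P = (-100 + 2*(-54)**2) - 1*4369 = (-100 + 2*2916) - 4369 = (-100 + 5832) - 4369 = 5732 - 4369 = 1363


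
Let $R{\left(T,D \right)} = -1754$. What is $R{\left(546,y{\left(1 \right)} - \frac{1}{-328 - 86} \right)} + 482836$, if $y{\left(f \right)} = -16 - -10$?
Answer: $481082$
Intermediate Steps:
$y{\left(f \right)} = -6$ ($y{\left(f \right)} = -16 + 10 = -6$)
$R{\left(546,y{\left(1 \right)} - \frac{1}{-328 - 86} \right)} + 482836 = -1754 + 482836 = 481082$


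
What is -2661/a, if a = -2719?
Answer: 2661/2719 ≈ 0.97867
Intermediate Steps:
-2661/a = -2661/(-2719) = -2661*(-1/2719) = 2661/2719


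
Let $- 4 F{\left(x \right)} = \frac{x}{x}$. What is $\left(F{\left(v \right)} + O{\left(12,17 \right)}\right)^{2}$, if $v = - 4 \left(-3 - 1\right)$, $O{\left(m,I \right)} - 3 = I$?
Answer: $\frac{6241}{16} \approx 390.06$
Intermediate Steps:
$O{\left(m,I \right)} = 3 + I$
$v = 16$ ($v = \left(-4\right) \left(-4\right) = 16$)
$F{\left(x \right)} = - \frac{1}{4}$ ($F{\left(x \right)} = - \frac{x \frac{1}{x}}{4} = \left(- \frac{1}{4}\right) 1 = - \frac{1}{4}$)
$\left(F{\left(v \right)} + O{\left(12,17 \right)}\right)^{2} = \left(- \frac{1}{4} + \left(3 + 17\right)\right)^{2} = \left(- \frac{1}{4} + 20\right)^{2} = \left(\frac{79}{4}\right)^{2} = \frac{6241}{16}$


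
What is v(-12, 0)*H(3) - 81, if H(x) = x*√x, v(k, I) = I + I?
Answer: -81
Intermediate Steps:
v(k, I) = 2*I
H(x) = x^(3/2)
v(-12, 0)*H(3) - 81 = (2*0)*3^(3/2) - 81 = 0*(3*√3) - 81 = 0 - 81 = -81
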